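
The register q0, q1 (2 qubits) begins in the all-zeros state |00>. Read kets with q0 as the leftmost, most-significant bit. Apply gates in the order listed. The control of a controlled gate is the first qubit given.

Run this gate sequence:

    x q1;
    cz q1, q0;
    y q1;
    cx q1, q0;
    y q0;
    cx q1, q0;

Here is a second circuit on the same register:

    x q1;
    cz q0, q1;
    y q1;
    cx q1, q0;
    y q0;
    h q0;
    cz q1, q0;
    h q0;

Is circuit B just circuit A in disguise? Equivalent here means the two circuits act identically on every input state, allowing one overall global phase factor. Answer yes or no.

Yes, they are equivalent — the unitaries differ by at most a global phase.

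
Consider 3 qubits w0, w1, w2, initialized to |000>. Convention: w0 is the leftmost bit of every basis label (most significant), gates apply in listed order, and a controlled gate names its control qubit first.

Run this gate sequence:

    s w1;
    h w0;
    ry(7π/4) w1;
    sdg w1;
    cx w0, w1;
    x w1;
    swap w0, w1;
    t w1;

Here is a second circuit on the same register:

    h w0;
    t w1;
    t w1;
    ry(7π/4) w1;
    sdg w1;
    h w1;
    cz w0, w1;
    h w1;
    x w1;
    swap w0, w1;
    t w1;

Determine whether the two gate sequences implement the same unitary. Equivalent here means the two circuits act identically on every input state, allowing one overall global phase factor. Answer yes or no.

Yes, they are equivalent — the unitaries differ by at most a global phase.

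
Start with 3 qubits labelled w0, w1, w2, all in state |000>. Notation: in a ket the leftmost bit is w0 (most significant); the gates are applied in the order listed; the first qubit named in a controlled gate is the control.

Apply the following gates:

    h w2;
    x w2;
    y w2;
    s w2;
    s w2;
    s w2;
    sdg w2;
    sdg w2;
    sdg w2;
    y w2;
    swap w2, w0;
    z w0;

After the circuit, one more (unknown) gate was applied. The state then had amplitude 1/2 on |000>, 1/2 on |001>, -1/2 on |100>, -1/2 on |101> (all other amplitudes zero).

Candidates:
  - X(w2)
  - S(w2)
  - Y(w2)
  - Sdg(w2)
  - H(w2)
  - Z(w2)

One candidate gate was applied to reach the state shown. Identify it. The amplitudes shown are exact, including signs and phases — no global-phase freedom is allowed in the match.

The unique candidate consistent with the amplitudes is H(w2).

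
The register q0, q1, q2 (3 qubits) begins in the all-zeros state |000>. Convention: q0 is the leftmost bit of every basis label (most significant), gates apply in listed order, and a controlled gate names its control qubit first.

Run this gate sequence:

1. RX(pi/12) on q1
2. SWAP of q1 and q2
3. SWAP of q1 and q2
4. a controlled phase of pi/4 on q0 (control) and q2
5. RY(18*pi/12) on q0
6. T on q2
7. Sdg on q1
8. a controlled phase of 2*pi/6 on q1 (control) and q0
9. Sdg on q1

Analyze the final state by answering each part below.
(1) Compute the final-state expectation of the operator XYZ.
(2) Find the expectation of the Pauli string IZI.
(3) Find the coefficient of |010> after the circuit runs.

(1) The observable XYZ averages to -3*sqrt(6)/16 + 3*sqrt(2)/16. Key observation: the block from step 2 through step 3 cancels to the identity and can be dropped.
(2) In the final state, IZI has expectation sqrt(2)/4 + sqrt(6)/4.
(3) |010> carries amplitude -I*sqrt(2*sqrt(2) + 4)/8 + I*sqrt(12 - 6*sqrt(2))/8 in the final state.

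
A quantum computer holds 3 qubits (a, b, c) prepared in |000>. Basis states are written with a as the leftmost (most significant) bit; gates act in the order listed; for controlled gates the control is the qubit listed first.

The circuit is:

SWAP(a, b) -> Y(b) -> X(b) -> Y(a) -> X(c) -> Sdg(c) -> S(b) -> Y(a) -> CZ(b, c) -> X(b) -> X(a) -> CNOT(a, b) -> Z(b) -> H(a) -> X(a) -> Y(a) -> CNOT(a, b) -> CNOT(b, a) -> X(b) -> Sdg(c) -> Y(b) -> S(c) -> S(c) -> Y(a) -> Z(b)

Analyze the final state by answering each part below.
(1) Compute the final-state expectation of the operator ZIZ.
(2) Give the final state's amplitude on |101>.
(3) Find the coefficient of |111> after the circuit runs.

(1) The observable ZIZ averages to 1.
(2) The amplitude on |101> is sqrt(2)/2.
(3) The final state's coefficient on |111> equals sqrt(2)/2.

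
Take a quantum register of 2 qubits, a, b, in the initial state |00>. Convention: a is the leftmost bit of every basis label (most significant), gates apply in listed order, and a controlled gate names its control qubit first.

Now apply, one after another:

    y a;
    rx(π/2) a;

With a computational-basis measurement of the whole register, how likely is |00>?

Outcome |00> occurs with probability 1/2.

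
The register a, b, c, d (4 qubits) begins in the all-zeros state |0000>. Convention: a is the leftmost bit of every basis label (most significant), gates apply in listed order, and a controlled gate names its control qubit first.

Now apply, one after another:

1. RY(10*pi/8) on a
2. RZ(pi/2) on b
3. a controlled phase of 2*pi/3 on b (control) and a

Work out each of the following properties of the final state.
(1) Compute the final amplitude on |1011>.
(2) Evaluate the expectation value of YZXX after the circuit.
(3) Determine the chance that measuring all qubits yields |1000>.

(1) The amplitude on |1011> is 0.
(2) In the final state, YZXX has expectation 0.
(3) Outcome |1000> occurs with probability sqrt(2)/4 + 1/2.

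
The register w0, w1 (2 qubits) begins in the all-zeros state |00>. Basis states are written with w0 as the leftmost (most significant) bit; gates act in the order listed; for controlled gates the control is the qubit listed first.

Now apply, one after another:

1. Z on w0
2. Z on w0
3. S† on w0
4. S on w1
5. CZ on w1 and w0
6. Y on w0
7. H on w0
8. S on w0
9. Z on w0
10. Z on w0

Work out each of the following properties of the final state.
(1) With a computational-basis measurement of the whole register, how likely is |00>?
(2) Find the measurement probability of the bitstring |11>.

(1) The probability of measuring |00> is 1/2.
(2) A full measurement returns |11> with probability 0.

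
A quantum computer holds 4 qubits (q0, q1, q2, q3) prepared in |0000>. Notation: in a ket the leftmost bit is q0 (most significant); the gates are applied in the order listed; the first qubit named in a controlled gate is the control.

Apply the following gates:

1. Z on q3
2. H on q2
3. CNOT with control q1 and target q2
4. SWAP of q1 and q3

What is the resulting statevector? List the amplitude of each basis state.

After the circuit, the state carries amplitude sqrt(2)/2 on |0000>, sqrt(2)/2 on |0010>, and 0 on every other basis state.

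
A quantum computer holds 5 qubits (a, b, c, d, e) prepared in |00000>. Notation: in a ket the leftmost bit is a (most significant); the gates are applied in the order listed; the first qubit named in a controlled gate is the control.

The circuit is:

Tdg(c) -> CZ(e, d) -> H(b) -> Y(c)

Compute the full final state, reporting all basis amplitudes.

After the circuit, the state carries amplitude sqrt(2)*I/2 on |00100>, sqrt(2)*I/2 on |01100>, and 0 on every other basis state.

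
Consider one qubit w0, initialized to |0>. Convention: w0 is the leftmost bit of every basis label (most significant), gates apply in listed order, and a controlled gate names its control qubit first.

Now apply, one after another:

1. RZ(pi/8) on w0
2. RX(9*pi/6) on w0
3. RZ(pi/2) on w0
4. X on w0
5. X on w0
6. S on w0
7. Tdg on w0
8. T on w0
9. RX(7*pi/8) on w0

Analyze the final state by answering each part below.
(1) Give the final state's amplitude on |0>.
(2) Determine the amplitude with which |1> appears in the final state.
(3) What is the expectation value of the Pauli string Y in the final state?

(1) The final state's coefficient on |0> equals -sqrt(2)*I*exp(3*I*pi/16)*sin(7*pi/16)/2 - sqrt(2)*exp(-5*I*pi/16)*cos(7*pi/16)/2.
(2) |1> carries amplitude sqrt(2)*exp(3*I*pi/16)*cos(7*pi/16)/2 + sqrt(2)*I*exp(-5*I*pi/16)*sin(7*pi/16)/2 in the final state.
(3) In the final state, Y has expectation sqrt(sqrt(2) + 2)/2.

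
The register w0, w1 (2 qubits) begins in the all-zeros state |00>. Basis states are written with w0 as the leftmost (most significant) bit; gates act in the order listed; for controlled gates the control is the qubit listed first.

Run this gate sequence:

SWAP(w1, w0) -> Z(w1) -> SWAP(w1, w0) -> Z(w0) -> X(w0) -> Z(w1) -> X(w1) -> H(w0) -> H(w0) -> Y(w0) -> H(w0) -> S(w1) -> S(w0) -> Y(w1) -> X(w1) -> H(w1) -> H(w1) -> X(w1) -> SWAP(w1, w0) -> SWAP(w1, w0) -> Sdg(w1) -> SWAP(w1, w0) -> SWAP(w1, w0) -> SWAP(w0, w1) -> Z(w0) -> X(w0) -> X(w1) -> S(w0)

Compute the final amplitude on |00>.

The amplitude on |00> is 0. Key observation: gates 15-18 undo each other exactly, leaving only the rest of the circuit to track.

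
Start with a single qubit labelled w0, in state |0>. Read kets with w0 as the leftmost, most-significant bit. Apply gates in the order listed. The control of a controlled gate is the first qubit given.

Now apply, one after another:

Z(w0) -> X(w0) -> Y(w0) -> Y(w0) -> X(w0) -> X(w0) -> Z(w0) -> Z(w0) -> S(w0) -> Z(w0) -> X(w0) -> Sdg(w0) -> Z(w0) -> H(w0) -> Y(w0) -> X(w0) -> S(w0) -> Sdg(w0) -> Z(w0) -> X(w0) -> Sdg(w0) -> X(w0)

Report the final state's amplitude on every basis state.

After the circuit, the state carries amplitude -sqrt(2)*I/2 on |0>, sqrt(2)/2 on |1>.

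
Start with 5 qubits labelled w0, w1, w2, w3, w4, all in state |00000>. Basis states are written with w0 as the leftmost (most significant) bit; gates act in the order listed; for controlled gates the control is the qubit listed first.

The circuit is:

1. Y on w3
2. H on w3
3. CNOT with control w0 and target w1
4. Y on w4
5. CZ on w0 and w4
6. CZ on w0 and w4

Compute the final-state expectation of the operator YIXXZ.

In the final state, YIXXZ has expectation 0. Key observation: steps 5-6 multiply out to the identity, so the circuit reduces to the remaining gates.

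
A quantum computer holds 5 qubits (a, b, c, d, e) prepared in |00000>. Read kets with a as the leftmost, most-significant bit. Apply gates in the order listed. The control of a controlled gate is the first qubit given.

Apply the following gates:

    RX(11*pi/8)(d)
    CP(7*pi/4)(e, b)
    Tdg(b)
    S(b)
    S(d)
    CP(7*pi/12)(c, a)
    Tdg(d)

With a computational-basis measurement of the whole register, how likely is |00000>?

The probability of measuring |00000> is cos(5*pi/16)**2.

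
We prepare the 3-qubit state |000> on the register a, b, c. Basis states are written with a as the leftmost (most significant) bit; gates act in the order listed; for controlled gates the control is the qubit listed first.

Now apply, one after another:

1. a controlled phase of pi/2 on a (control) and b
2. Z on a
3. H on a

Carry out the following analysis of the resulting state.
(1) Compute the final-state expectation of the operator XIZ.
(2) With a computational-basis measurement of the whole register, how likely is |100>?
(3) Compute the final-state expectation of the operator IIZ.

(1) In the final state, XIZ has expectation 1.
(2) Outcome |100> occurs with probability 1/2.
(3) In the final state, IIZ has expectation 1.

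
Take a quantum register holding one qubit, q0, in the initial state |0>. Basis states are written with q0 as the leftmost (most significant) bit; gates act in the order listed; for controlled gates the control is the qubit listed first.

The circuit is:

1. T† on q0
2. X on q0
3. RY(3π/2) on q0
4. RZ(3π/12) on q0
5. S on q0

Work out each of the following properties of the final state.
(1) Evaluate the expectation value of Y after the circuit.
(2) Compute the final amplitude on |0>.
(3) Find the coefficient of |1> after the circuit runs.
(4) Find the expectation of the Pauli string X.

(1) The observable Y averages to sqrt(2)/2.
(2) |0> carries amplitude sqrt(2)*exp(7*I*pi/8)/2 in the final state.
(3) The final state's coefficient on |1> equals -sqrt(2)*exp(5*I*pi/8)/2.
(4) The expectation value of X is -sqrt(2)/2.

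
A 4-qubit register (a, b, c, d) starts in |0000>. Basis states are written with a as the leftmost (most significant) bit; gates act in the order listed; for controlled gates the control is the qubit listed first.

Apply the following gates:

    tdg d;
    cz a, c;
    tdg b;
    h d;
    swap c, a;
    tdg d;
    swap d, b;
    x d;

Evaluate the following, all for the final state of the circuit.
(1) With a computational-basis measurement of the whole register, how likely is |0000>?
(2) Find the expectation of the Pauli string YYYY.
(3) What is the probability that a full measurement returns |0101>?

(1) A full measurement returns |0000> with probability 0.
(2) The observable YYYY averages to 0.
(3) The probability of measuring |0101> is 1/2.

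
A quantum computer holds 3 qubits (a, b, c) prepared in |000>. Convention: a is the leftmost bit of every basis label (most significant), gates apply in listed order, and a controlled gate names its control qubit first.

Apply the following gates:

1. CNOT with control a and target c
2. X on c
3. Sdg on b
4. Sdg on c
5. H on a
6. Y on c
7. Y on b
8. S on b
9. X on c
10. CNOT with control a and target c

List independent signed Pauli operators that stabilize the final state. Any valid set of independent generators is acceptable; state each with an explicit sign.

The final state is stabilized by the group generated by +XIX, -ZIZ, -IZI; other independent generating sets are equally valid.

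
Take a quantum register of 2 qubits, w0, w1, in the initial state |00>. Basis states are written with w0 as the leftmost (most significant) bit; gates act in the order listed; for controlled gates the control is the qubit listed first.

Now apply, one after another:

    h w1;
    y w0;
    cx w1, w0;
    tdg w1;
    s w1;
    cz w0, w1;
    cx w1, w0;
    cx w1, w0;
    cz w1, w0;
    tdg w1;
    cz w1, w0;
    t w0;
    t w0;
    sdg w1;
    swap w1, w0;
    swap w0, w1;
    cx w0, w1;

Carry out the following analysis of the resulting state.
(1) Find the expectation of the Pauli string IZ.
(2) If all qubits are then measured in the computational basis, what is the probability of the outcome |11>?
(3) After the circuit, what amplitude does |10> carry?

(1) The expectation value of IZ is -1. Key observation: gates 7-8 undo each other exactly, leaving only the rest of the circuit to track.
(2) Outcome |11> occurs with probability 1/2.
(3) The final state's coefficient on |10> equals 0.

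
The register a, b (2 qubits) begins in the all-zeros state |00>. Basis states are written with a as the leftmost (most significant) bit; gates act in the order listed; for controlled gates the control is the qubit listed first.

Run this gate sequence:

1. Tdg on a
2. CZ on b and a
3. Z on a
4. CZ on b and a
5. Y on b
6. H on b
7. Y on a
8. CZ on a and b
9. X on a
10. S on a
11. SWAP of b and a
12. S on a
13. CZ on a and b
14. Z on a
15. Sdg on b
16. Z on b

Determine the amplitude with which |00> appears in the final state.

The amplitude on |00> is -sqrt(2)/2.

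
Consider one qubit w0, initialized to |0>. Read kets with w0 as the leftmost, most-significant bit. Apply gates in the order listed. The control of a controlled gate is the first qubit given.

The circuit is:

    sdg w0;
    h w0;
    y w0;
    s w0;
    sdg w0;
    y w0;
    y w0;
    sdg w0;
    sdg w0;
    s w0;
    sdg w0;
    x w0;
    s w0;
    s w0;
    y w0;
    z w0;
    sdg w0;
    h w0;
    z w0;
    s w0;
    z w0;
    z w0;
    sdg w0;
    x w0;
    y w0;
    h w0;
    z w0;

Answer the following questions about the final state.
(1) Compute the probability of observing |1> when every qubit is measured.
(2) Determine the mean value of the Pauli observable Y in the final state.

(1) Outcome |1> occurs with probability 1/2.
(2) In the final state, Y has expectation -1.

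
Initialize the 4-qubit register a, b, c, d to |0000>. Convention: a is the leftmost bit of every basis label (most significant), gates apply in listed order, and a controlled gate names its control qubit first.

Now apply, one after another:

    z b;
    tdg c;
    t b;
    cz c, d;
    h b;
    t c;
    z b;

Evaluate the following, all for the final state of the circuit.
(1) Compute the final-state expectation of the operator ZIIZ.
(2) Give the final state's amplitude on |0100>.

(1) The observable ZIIZ averages to 1.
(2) |0100> carries amplitude -sqrt(2)/2 in the final state.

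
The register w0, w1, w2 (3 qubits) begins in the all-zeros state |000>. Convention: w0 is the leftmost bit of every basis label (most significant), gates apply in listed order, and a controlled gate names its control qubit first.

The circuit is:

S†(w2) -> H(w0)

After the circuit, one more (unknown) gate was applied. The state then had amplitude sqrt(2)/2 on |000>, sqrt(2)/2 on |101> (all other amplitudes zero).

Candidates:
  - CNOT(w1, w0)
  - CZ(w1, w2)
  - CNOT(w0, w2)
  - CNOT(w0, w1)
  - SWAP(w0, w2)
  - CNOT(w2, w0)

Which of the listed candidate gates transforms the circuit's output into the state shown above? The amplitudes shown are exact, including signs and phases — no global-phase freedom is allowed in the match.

The unique candidate consistent with the amplitudes is CNOT(w0, w2).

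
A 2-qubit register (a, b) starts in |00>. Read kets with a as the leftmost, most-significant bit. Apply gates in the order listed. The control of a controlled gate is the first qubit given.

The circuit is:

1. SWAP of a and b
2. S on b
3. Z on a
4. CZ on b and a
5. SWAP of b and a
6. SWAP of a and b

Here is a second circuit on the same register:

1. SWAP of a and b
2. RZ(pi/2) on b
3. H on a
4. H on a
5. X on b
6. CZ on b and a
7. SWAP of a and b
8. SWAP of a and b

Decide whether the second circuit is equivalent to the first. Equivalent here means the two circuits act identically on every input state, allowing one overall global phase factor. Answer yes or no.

No: there is an input state on which the two circuits produce genuinely different outputs (not merely differing by a phase).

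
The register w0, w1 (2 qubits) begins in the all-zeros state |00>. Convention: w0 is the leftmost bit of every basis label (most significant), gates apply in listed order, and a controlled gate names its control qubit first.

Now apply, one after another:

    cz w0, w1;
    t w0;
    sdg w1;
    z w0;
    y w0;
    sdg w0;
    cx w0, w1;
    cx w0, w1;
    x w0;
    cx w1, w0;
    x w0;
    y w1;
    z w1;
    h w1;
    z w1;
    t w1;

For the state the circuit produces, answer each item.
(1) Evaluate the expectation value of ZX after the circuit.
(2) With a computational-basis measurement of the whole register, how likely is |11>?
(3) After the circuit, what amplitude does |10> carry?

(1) In the final state, ZX has expectation -sqrt(2)/2.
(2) The probability of measuring |11> is 1/2.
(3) The final state's coefficient on |10> equals -sqrt(2)*I/2.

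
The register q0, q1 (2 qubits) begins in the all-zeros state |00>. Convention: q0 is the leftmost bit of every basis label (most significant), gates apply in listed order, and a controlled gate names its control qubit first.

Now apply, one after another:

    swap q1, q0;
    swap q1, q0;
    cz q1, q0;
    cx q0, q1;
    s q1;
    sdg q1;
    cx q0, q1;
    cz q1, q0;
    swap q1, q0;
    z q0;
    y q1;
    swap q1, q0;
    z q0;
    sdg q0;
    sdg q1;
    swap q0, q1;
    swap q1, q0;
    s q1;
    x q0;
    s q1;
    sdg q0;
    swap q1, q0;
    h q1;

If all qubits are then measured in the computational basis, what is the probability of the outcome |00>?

The probability of measuring |00> is 1/2. Key observation: the block from step 2 through step 9 cancels to the identity and can be dropped.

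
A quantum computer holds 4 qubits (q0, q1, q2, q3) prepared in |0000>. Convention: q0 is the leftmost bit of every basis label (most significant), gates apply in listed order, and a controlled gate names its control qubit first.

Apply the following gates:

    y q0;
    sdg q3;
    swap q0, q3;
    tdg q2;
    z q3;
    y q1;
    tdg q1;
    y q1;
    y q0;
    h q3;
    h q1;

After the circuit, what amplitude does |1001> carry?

|1001> carries amplitude exp(3*I*pi/4)/2 in the final state.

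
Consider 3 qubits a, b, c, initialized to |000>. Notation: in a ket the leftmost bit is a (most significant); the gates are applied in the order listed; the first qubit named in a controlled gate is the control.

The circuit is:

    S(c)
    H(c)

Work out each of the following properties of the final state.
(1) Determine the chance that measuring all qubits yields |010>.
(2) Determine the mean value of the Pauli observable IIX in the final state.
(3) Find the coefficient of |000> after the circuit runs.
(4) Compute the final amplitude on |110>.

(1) A full measurement returns |010> with probability 0.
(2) The expectation value of IIX is 1.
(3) The amplitude on |000> is sqrt(2)/2.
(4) |110> carries amplitude 0 in the final state.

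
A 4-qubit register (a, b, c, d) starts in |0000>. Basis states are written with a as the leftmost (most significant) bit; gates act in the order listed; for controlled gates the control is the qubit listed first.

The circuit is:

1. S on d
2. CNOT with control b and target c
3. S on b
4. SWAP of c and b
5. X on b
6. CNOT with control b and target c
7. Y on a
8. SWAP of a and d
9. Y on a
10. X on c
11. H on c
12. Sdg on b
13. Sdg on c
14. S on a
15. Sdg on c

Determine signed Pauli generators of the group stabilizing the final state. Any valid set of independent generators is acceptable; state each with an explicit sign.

The final state is stabilized by the group generated by -IIXI, -ZIII, -IZII, -IIIZ; other independent generating sets are equally valid.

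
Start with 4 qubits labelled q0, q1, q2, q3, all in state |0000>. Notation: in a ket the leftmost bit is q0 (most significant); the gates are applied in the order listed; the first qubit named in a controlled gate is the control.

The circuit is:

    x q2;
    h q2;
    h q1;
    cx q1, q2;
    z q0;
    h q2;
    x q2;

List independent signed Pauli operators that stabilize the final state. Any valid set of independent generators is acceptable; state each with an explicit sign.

The final state is stabilized by the group generated by -IXII, +ZIII, +IIZI, +IIIZ; other independent generating sets are equally valid.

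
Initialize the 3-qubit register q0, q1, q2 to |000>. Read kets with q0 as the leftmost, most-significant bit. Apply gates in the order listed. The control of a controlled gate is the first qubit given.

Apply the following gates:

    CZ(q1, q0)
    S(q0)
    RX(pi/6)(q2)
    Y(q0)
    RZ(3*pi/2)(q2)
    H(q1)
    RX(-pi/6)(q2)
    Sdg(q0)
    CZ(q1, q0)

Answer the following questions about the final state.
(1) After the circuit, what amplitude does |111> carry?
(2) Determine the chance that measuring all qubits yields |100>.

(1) |111> carries amplitude -1/4 in the final state.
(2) A full measurement returns |100> with probability 7/16.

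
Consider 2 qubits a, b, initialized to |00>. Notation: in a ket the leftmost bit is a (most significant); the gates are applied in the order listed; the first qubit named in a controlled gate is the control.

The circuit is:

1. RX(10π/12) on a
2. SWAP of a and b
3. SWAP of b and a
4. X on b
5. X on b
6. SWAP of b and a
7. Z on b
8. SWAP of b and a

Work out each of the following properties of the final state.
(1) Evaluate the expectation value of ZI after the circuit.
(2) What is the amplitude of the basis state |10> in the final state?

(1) The expectation value of ZI is -sqrt(3)/2. Key observation: steps 3-6 multiply out to the identity, so the circuit reduces to the remaining gates.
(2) The final state's coefficient on |10> equals I*(sqrt(2) + sqrt(6))/4.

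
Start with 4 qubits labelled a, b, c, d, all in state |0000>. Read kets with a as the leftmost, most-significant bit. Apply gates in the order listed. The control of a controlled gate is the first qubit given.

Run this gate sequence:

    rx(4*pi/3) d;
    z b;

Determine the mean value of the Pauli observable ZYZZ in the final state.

The observable ZYZZ averages to 0.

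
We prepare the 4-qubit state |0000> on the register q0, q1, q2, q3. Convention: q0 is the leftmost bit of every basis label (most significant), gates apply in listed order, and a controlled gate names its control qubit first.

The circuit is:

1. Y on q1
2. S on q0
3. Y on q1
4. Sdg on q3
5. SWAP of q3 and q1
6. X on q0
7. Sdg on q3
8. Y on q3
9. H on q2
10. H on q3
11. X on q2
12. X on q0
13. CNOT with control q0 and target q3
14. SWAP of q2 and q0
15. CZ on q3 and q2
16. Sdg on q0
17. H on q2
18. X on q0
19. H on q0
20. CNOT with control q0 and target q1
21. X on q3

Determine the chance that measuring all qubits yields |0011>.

The probability of measuring |0011> is 1/8.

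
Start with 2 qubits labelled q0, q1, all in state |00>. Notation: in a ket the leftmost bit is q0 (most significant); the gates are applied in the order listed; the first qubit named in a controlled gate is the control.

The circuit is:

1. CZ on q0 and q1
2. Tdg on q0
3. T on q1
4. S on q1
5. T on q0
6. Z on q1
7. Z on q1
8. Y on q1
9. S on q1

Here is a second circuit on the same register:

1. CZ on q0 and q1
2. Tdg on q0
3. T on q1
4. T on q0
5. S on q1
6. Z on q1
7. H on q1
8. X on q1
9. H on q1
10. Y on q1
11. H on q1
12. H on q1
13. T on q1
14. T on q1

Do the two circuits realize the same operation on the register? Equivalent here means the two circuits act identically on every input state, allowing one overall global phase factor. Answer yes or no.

Yes, they are equivalent — the unitaries differ by at most a global phase.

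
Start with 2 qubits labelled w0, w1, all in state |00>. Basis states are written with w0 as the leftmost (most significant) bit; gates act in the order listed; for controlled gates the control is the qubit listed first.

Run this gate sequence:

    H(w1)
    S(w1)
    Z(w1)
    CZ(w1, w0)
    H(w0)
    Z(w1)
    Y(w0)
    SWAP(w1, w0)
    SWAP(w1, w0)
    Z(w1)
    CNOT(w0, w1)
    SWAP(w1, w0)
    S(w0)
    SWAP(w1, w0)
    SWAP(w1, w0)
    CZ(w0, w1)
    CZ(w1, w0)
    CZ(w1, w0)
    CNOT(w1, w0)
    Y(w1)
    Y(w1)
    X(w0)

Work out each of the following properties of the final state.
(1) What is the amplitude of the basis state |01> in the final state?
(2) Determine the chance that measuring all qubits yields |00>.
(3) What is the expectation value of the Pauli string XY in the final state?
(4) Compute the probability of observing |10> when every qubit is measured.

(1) |01> carries amplitude 1/2 in the final state.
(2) A full measurement returns |00> with probability 1/4.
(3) The expectation value of XY is 1.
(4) The probability of measuring |10> is 1/4.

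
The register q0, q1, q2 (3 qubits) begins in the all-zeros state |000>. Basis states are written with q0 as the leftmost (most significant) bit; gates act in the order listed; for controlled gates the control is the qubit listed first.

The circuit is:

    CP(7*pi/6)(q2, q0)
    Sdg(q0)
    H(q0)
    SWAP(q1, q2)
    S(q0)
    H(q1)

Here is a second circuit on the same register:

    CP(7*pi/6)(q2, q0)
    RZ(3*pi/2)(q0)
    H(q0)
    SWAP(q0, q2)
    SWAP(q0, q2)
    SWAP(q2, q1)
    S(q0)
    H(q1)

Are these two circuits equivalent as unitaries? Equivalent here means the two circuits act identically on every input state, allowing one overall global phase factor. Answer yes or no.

Yes: on every input state the two circuits agree up to one overall phase factor.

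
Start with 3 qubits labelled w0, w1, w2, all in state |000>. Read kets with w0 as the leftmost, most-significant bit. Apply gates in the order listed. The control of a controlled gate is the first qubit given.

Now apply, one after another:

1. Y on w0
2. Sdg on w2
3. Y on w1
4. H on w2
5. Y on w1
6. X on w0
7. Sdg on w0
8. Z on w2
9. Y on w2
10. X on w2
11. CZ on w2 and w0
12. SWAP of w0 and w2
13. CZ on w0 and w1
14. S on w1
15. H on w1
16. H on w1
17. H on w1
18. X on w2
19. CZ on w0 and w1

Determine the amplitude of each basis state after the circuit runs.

The final amplitudes are 0 on |000>, -1/2 on |001>, 0 on |010>, -1/2 on |011>, 0 on |100>, -1/2 on |101>, 0 on |110>, 1/2 on |111>. Key observation: the block from step 16 through step 17 cancels to the identity and can be dropped.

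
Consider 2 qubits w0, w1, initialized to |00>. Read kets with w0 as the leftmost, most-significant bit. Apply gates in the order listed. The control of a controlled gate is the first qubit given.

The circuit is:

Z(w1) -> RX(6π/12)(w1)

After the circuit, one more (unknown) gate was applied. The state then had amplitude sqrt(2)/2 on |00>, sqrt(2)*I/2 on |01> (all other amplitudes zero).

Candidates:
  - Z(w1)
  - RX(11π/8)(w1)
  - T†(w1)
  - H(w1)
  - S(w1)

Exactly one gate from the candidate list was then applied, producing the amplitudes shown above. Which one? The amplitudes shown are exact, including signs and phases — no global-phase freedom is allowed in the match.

It was Z(w1) that produced the state shown.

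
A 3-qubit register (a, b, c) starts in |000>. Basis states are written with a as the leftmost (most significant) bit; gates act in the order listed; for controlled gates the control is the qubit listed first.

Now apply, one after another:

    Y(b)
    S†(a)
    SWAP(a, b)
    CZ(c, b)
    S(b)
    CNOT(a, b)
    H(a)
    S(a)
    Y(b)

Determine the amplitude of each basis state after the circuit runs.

After the circuit, the state carries amplitude sqrt(2)/2 on |000>, -sqrt(2)*I/2 on |100>, and 0 on every other basis state.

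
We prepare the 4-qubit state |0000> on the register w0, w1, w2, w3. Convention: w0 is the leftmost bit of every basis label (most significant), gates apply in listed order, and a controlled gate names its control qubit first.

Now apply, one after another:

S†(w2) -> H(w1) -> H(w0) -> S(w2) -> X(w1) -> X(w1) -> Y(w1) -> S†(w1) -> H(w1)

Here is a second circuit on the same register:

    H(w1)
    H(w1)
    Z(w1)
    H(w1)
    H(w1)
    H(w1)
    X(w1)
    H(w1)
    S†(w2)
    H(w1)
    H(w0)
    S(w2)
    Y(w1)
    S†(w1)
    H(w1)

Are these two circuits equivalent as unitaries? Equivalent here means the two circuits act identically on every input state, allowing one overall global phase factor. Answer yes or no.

Yes — the two circuits implement the same unitary up to a global phase.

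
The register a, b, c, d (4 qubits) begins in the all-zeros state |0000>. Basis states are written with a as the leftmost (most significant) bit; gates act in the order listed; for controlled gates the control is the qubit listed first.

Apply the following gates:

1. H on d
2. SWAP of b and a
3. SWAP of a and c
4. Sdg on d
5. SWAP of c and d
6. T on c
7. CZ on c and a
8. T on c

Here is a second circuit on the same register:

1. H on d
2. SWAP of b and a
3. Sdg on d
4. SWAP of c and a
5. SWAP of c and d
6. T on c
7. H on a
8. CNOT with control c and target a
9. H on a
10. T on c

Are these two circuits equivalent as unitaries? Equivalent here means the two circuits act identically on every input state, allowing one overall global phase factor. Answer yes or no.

Yes — the two circuits implement the same unitary up to a global phase.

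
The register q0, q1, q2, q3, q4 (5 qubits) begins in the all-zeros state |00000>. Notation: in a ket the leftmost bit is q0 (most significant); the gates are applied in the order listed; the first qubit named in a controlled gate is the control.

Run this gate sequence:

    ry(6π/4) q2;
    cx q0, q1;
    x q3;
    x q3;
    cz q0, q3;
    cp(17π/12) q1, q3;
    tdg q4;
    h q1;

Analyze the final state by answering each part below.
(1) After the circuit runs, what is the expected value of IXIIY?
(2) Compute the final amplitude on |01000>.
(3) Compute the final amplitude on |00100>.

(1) In the final state, IXIIY has expectation 0. Key observation: steps 3-4 multiply out to the identity, so the circuit reduces to the remaining gates.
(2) The final state's coefficient on |01000> equals -1/2.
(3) |00100> carries amplitude 1/2 in the final state.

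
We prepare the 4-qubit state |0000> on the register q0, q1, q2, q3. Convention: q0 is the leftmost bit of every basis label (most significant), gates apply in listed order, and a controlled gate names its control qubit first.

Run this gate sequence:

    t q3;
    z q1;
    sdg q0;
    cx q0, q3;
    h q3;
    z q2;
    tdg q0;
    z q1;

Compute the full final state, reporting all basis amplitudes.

After the circuit, the state carries amplitude sqrt(2)/2 on |0000>, sqrt(2)/2 on |0001>, and 0 on every other basis state.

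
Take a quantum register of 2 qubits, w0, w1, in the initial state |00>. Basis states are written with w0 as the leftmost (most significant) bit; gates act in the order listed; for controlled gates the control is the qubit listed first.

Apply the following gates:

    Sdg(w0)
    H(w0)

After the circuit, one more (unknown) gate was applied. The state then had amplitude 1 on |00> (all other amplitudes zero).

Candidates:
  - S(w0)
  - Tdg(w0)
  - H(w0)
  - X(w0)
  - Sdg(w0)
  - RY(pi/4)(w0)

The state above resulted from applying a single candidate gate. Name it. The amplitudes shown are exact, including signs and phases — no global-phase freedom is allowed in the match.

The applied gate was H(w0).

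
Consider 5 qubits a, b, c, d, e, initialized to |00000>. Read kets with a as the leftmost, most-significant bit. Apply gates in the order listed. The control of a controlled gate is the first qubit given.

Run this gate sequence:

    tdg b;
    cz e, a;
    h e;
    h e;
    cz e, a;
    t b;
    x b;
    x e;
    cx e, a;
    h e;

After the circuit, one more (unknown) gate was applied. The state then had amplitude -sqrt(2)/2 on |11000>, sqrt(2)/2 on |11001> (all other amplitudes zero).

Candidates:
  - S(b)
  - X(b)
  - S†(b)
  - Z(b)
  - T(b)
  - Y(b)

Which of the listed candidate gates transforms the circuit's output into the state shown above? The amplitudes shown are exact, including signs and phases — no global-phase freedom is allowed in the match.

The unique candidate consistent with the amplitudes is Z(b).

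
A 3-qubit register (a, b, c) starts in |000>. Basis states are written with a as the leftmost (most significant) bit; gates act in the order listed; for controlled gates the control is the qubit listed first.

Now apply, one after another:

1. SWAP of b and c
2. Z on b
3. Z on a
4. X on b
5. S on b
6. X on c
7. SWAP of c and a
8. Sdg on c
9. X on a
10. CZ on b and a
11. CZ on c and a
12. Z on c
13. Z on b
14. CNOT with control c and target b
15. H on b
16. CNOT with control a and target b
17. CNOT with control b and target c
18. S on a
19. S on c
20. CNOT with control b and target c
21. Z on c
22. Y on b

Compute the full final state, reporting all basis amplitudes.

The resulting statevector has amplitude sqrt(2)*I/2 on |000>, sqrt(2)/2 on |010>, and 0 on every other basis state.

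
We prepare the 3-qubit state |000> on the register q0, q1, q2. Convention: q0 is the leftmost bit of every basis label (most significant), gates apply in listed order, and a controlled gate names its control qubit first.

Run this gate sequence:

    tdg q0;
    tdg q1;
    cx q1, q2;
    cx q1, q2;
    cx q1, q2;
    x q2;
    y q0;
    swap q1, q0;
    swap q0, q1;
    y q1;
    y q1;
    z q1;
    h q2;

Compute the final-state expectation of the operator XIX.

The observable XIX averages to 0. Key observation: gates 4-5 undo each other exactly, leaving only the rest of the circuit to track.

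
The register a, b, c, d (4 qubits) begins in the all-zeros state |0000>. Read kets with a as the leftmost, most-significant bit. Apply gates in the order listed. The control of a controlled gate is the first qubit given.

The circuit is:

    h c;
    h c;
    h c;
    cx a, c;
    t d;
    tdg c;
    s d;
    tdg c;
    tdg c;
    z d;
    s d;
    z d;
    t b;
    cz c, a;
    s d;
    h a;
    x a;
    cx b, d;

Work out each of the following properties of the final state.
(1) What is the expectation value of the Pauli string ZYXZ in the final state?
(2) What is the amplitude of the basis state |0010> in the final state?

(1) In the final state, ZYXZ has expectation 0.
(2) |0010> carries amplitude -exp(I*pi/4)/2 in the final state.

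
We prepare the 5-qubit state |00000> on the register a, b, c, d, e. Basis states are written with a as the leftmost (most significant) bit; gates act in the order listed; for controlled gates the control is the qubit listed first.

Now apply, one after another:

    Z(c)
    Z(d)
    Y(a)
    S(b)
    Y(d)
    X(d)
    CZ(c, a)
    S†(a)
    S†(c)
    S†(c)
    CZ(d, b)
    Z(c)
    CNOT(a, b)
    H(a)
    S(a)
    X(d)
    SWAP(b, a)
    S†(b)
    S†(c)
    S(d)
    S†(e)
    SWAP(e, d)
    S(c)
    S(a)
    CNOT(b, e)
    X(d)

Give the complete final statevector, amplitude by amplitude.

The final amplitudes are -sqrt(2)*I/2 on |10011>, sqrt(2)*I/2 on |11010>, and 0 on every other basis state.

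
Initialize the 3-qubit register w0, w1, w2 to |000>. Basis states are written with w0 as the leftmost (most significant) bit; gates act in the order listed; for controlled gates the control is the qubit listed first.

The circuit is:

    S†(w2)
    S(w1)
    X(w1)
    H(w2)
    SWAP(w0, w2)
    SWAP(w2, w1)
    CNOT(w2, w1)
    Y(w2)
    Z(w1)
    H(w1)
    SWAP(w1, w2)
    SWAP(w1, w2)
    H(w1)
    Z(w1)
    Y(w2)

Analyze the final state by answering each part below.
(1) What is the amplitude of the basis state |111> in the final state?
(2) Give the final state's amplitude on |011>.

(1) The final state's coefficient on |111> equals sqrt(2)/2. Key observation: gates 8-15 undo each other exactly, leaving only the rest of the circuit to track.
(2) The final state's coefficient on |011> equals sqrt(2)/2.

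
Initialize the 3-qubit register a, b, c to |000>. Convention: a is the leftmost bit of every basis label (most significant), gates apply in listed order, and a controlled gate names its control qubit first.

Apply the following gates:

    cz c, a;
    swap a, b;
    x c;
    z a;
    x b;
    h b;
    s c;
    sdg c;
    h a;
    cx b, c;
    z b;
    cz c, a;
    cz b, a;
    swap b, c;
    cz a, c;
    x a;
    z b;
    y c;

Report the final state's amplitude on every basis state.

The final amplitudes are -I/2 on |000>, 0 on |001>, 0 on |010>, I/2 on |011>, -I/2 on |100>, 0 on |101>, 0 on |110>, -I/2 on |111>.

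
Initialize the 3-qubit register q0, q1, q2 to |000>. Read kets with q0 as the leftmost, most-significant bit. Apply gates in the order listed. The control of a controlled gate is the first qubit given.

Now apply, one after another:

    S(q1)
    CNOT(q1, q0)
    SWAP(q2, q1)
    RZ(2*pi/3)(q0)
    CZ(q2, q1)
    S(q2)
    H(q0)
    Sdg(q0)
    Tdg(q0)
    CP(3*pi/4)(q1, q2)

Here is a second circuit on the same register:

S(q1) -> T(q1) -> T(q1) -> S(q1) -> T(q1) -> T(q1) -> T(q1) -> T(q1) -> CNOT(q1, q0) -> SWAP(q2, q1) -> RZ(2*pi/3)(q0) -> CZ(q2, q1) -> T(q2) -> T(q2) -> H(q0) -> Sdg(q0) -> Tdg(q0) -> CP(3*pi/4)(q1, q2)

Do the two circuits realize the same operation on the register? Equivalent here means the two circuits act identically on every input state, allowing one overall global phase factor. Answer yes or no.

Yes — the two circuits implement the same unitary up to a global phase.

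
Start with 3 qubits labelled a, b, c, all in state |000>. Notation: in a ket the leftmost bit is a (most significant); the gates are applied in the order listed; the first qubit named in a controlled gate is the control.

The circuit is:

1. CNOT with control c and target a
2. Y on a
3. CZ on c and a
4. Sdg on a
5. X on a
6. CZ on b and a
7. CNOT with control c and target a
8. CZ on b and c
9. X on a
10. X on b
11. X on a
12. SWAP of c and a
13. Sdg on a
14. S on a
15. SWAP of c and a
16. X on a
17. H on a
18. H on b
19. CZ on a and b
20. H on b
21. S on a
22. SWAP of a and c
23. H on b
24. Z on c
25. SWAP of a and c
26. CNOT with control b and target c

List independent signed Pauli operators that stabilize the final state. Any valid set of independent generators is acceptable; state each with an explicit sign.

One valid set of independent stabilizer generators is +YIZ, -ZXX, +IZZ (any independent generating set of the same group is equally correct).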